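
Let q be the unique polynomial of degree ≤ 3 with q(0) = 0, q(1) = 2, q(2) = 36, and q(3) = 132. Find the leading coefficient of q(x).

Write q(x) = ax^3 + bx^2 + cx + d. Substituting each data point gives a linear system:
  d = 0
  a + b + c + d = 2
  8a + 4b + 2c + d = 36
  27a + 9b + 3c + d = 132
Solving the system yields a = 5, b = 1, c = -4, d = 0.
So q(x) = 5x³ + x² - 4x.
The leading coefficient is 5.

5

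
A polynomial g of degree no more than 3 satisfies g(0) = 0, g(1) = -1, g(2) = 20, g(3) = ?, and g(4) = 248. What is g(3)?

93

On equispaced nodes a degree-3 polynomial has vanishing fourth forward difference, so
  g(0) - 4·g(1) + 6·g(2) - 4·g(3) + g(4) = 0.
Substituting the known values and solving for g(3):
  -4·g(3) = -372
  g(3) = 93.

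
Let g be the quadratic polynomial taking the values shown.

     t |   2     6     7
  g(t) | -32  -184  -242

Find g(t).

g(t) = -4t^2 - 6t - 4

Write g(t) = at^2 + bt + c. Substituting each data point gives a linear system:
  4a + 2b + c = -32
  36a + 6b + c = -184
  49a + 7b + c = -242
Solving the system yields a = -4, b = -6, c = -4.
So g(t) = -4t^2 - 6t - 4.
Check: g(7) = -242. ✓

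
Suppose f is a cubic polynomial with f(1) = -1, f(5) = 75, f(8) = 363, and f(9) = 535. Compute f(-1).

Using the Lagrange interpolation formula with nodes 1, 5, 8, 9:
  L_0(u) = (u - 5)(u - 8)(u - 9) / -224
  L_1(u) = (u - 1)(u - 8)(u - 9) / 48
  L_2(u) = (u - 1)(u - 5)(u - 9) / -21
  L_3(u) = (u - 1)(u - 5)(u - 8) / 32
Then f(u) = -1·L_0(u) + 75·L_1(u) + 363·L_2(u) + 535·L_3(u).
Expanding and collecting terms gives f(u) = u³ - 3u² + 6u - 5.
Evaluating at u = -1: f(-1) = -15.

-15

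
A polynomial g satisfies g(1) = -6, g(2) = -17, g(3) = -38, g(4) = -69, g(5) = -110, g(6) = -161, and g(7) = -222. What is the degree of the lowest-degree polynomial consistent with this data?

Forward differences of the values at n = 1, 2, 3, 4, 5, 6, 7:
  g  : -6  -17  -38  -69  -110  -161  -222
  Δ  : -11  -21  -31  -41  -51  -61
  Δ^2: -10  -10  -10  -10  -10
  Δ^3: 0  0  0  0
  Δ^4: 0  0  0
  Δ^5: 0  0
  Δ^6: 0
The second differences are constant (-10) and nonzero, while all higher differences vanish, so the minimal degree is 2.

2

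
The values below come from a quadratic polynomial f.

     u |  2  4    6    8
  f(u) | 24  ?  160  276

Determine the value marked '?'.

76

The 3 known points determine the degree-2 polynomial uniquely.
Write f(u) = au^2 + bu + c. Substituting each data point gives a linear system:
  4a + 2b + c = 24
  36a + 6b + c = 160
  64a + 8b + c = 276
Solving the system yields a = 4, b = 2, c = 4.
So f(u) = 4u² + 2u + 4.
Then f(4) = 76.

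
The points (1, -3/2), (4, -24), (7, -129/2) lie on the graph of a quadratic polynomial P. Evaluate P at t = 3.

-29/2

Using the Lagrange interpolation formula with nodes 1, 4, 7:
  L_0(t) = (t - 4)(t - 7) / 18
  L_1(t) = (t - 1)(t - 7) / -9
  L_2(t) = (t - 1)(t - 4) / 18
Then P(t) = -3/2·L_0(t) - 24·L_1(t) - 129/2·L_2(t).
Expanding and collecting terms gives P(t) = -t² - (5/2)t + 2.
Evaluating at t = 3: P(3) = -29/2.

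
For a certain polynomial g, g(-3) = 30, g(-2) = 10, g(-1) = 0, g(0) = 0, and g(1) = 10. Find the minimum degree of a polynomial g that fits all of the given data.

Forward differences of the values at s = -3, -2, -1, 0, 1:
  g  : 30  10  0  0  10
  Δ  : -20  -10  0  10
  Δ^2: 10  10  10
  Δ^3: 0  0
  Δ^4: 0
The second differences are constant (10) and nonzero, while all higher differences vanish, so the minimal degree is 2.

2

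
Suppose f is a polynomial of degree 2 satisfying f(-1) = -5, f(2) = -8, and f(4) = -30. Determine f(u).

Using the Lagrange interpolation formula with nodes -1, 2, 4:
  L_0(u) = (u - 2)(u - 4) / 15
  L_1(u) = (u + 1)(u - 4) / -6
  L_2(u) = (u + 1)(u - 2) / 10
Then f(u) = -5·L_0(u) - 8·L_1(u) - 30·L_2(u).
Expanding and collecting terms gives f(u) = -2u² + u - 2.
Check: f(-1) = -5. ✓

f(u) = -2u^2 + u - 2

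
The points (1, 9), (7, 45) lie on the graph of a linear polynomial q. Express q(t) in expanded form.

q(t) = 6t + 3

Using the Lagrange interpolation formula with nodes 1, 7:
  L_0(t) = (t - 7) / -6
  L_1(t) = (t - 1) / 6
Then q(t) = 9·L_0(t) + 45·L_1(t).
Expanding and collecting terms gives q(t) = 6t + 3.
Check: q(7) = 45. ✓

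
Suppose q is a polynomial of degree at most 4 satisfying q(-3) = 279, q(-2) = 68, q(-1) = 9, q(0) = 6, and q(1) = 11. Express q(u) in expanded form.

q(u) = 2u^4 - 4u^3 + 2u^2 + 5u + 6

Using the Lagrange interpolation formula with nodes -3, -2, -1, 0, 1:
  L_0(u) = (u + 2)(u + 1)u(u - 1) / 24
  L_1(u) = (u + 3)(u + 1)u(u - 1) / -6
  L_2(u) = (u + 3)(u + 2)u(u - 1) / 4
  L_3(u) = (u + 3)(u + 2)(u + 1)(u - 1) / -6
  L_4(u) = (u + 3)(u + 2)(u + 1)u / 24
Then q(u) = 279·L_0(u) + 68·L_1(u) + 9·L_2(u) + 6·L_3(u) + 11·L_4(u).
Expanding and collecting terms gives q(u) = 2u^4 - 4u^3 + 2u^2 + 5u + 6.
Check: q(-3) = 279. ✓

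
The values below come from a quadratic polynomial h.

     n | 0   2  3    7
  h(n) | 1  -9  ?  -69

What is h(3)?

-17

The 3 known points determine the degree-2 polynomial uniquely.
Write h(n) = an^2 + bn + c. Substituting each data point gives a linear system:
  c = 1
  4a + 2b + c = -9
  49a + 7b + c = -69
Solving the system yields a = -1, b = -3, c = 1.
So h(n) = -n^2 - 3n + 1.
Then h(3) = -17.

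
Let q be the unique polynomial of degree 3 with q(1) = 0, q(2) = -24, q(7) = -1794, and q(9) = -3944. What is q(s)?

q(s) = -6s^3 + 5s^2 + 3s - 2

Write q(s) = as^3 + bs^2 + cs + d. Substituting each data point gives a linear system:
  a + b + c + d = 0
  8a + 4b + 2c + d = -24
  343a + 49b + 7c + d = -1794
  729a + 81b + 9c + d = -3944
Solving the system yields a = -6, b = 5, c = 3, d = -2.
So q(s) = -6s^3 + 5s^2 + 3s - 2.
Check: q(7) = -1794. ✓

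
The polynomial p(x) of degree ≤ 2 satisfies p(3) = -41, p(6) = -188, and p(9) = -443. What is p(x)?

Using the Lagrange interpolation formula with nodes 3, 6, 9:
  L_0(x) = (x - 6)(x - 9) / 18
  L_1(x) = (x - 3)(x - 9) / -9
  L_2(x) = (x - 3)(x - 6) / 18
Then p(x) = -41·L_0(x) - 188·L_1(x) - 443·L_2(x).
Expanding and collecting terms gives p(x) = -6x^2 + 5x - 2.
Check: p(6) = -188. ✓

p(x) = -6x^2 + 5x - 2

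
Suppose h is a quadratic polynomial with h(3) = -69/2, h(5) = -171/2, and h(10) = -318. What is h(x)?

Using the Lagrange interpolation formula with nodes 3, 5, 10:
  L_0(x) = (x - 5)(x - 10) / 14
  L_1(x) = (x - 3)(x - 10) / -10
  L_2(x) = (x - 3)(x - 5) / 35
Then h(x) = -69/2·L_0(x) - 171/2·L_1(x) - 318·L_2(x).
Expanding and collecting terms gives h(x) = -3x^2 - (3/2)x - 3.
Check: h(5) = -171/2. ✓

h(x) = -3x^2 - (3/2)x - 3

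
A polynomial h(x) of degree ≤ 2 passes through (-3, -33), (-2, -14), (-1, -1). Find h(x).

Using the Lagrange interpolation formula with nodes -3, -2, -1:
  L_0(x) = (x + 2)(x + 1) / 2
  L_1(x) = (x + 3)(x + 1) / -1
  L_2(x) = (x + 3)(x + 2) / 2
Then h(x) = -33·L_0(x) - 14·L_1(x) - 1·L_2(x).
Expanding and collecting terms gives h(x) = -3x² + 4x + 6.
Check: h(-2) = -14. ✓

h(x) = -3x^2 + 4x + 6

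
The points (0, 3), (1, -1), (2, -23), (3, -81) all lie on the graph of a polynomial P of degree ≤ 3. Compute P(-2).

Using the Lagrange interpolation formula with nodes 0, 1, 2, 3:
  L_0(x) = (x - 1)(x - 2)(x - 3) / -6
  L_1(x) = x(x - 2)(x - 3) / 2
  L_2(x) = x(x - 1)(x - 3) / -2
  L_3(x) = x(x - 1)(x - 2) / 6
Then P(x) = 3·L_0(x) - 1·L_1(x) - 23·L_2(x) - 81·L_3(x).
Expanding and collecting terms gives P(x) = -3x^3 - x + 3.
Evaluating at x = -2: P(-2) = 29.

29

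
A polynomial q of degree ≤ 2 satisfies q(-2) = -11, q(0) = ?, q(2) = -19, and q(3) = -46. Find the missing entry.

The 3 known points determine the degree-2 polynomial uniquely.
Write q(n) = an^2 + bn + c. Substituting each data point gives a linear system:
  4a - 2b + c = -11
  4a + 2b + c = -19
  9a + 3b + c = -46
Solving the system yields a = -5, b = -2, c = 5.
So q(n) = -5n^2 - 2n + 5.
Then q(0) = 5.

5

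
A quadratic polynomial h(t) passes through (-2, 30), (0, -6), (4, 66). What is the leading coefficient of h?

6

Write h(t) = at^2 + bt + c. Substituting each data point gives a linear system:
  4a - 2b + c = 30
  c = -6
  16a + 4b + c = 66
Solving the system yields a = 6, b = -6, c = -6.
So h(t) = 6t^2 - 6t - 6.
The leading coefficient is 6.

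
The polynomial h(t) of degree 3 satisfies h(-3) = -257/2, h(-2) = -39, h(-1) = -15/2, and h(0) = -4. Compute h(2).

39

Forward differences of the values at t = -3, -2, -1, 0:
  h  : -257/2  -39  -15/2  -4
  Δ  : 179/2  63/2  7/2
  Δ^2: -58  -28
  Δ^3: 30
The third differences are constant, confirming degree 3.
Interpolating (Newton forward form) and evaluating at t = 2 gives h(2) = 39.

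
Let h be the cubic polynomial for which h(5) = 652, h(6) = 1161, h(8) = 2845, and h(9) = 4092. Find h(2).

Write h(x) = ax^3 + bx^2 + cx + d. Substituting each data point gives a linear system:
  125a + 25b + 5c + d = 652
  216a + 36b + 6c + d = 1161
  512a + 64b + 8c + d = 2845
  729a + 81b + 9c + d = 4092
Solving the system yields a = 6, b = -3, c = -4, d = -3.
So h(x) = 6x^3 - 3x^2 - 4x - 3.
Then h(2) = 25.

25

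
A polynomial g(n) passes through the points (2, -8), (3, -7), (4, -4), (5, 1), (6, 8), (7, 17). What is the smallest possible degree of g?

2

Forward differences of the values at n = 2, 3, 4, 5, 6, 7:
  g  : -8  -7  -4  1  8  17
  Δ  : 1  3  5  7  9
  Δ^2: 2  2  2  2
  Δ^3: 0  0  0
  Δ^4: 0  0
  Δ^5: 0
The second differences are constant (2) and nonzero, while all higher differences vanish, so the minimal degree is 2.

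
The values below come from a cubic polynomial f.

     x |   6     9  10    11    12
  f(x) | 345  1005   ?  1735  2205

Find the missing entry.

The 4 known points determine the degree-3 polynomial uniquely.
Write f(x) = ax^3 + bx^2 + cx + d. Substituting each data point gives a linear system:
  216a + 36b + 6c + d = 345
  729a + 81b + 9c + d = 1005
  1331a + 121b + 11c + d = 1735
  1728a + 144b + 12c + d = 2205
Solving the system yields a = 1, b = 3, c = 4, d = -3.
So f(x) = x^3 + 3x^2 + 4x - 3.
Then f(10) = 1337.

1337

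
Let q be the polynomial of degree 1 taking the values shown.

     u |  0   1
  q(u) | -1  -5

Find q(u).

Using the Lagrange interpolation formula with nodes 0, 1:
  L_0(u) = (u - 1) / -1
  L_1(u) = u / 1
Then q(u) = -1·L_0(u) - 5·L_1(u).
Expanding and collecting terms gives q(u) = -4u - 1.
Check: q(1) = -5. ✓

q(u) = -4u - 1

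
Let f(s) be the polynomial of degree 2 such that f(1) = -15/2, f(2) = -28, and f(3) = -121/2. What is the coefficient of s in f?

-5/2

Write f(s) = as^2 + bs + c. Substituting each data point gives a linear system:
  a + b + c = -15/2
  4a + 2b + c = -28
  9a + 3b + c = -121/2
Solving the system yields a = -6, b = -5/2, c = 1.
So f(s) = -6s^2 - (5/2)s + 1.
The coefficient of s is -5/2.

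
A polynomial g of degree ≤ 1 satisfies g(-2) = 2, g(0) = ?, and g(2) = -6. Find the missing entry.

-2

The 2 known points determine the degree-1 polynomial uniquely.
Write g(t) = at + b. Substituting each data point gives a linear system:
  -2a + b = 2
  2a + b = -6
Solving the system yields a = -2, b = -2.
So g(t) = -2t - 2.
Then g(0) = -2.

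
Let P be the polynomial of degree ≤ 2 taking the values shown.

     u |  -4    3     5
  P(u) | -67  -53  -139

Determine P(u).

Write P(u) = au^2 + bu + c. Substituting each data point gives a linear system:
  16a - 4b + c = -67
  9a + 3b + c = -53
  25a + 5b + c = -139
Solving the system yields a = -5, b = -3, c = 1.
So P(u) = -5u^2 - 3u + 1.
Check: P(5) = -139. ✓

P(u) = -5u^2 - 3u + 1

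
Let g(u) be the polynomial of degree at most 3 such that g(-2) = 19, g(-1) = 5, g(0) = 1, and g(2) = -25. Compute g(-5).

241

Using the Lagrange interpolation formula with nodes -2, -1, 0, 2:
  L_0(u) = (u + 1)u(u - 2) / -8
  L_1(u) = (u + 2)u(u - 2) / 3
  L_2(u) = (u + 2)(u + 1)(u - 2) / -4
  L_3(u) = (u + 2)(u + 1)u / 24
Then g(u) = 19·L_0(u) + 5·L_1(u) + 1·L_2(u) - 25·L_3(u).
Expanding and collecting terms gives g(u) = -2u^3 - u^2 - 3u + 1.
Evaluating at u = -5: g(-5) = 241.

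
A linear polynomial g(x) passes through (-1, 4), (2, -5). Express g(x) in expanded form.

g(x) = -3x + 1

Write g(x) = ax + b. Substituting each data point gives a linear system:
  -a + b = 4
  2a + b = -5
Solving the system yields a = -3, b = 1.
So g(x) = -3x + 1.
Check: g(-1) = 4. ✓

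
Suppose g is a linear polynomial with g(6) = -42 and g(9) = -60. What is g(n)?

g(n) = -6n - 6

Write g(n) = an + b. Substituting each data point gives a linear system:
  6a + b = -42
  9a + b = -60
Solving the system yields a = -6, b = -6.
So g(n) = -6n - 6.
Check: g(6) = -42. ✓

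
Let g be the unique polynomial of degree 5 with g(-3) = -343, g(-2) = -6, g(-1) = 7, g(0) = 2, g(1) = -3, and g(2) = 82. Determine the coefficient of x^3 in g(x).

Write g(x) = ax^5 + bx^4 + cx^3 + dx^2 + ex + k. Substituting each data point gives a linear system:
  -243a + 81b - 27c + 9d - 3e + k = -343
  -32a + 16b - 8c + 4d - 2e + k = -6
  -a + b - c + d - e + k = 7
  k = 2
  a + b + c + d + e + k = -3
  32a + 16b + 8c + 4d + 2e + k = 82
Solving the system yields a = 3, b = 3, c = -6, d = -3, e = -2, k = 2.
So g(x) = 3x⁵ + 3x⁴ - 6x³ - 3x² - 2x + 2.
The coefficient of x^3 is -6.

-6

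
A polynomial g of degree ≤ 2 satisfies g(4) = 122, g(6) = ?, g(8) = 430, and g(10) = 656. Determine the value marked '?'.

The 3 known points determine the degree-2 polynomial uniquely.
Write g(s) = as^2 + bs + c. Substituting each data point gives a linear system:
  16a + 4b + c = 122
  64a + 8b + c = 430
  100a + 10b + c = 656
Solving the system yields a = 6, b = 5, c = 6.
So g(s) = 6s² + 5s + 6.
Then g(6) = 252.

252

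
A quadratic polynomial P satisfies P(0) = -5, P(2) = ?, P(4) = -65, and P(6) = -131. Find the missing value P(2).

-23

On equispaced nodes a degree-2 polynomial has vanishing third forward difference, so
  - P(0) + 3·P(2) - 3·P(4) + P(6) = 0.
Substituting the known values and solving for P(2):
  3·P(2) = -69
  P(2) = -23.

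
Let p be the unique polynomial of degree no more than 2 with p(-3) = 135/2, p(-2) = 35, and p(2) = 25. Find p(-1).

29/2

Using the Lagrange interpolation formula with nodes -3, -2, 2:
  L_0(u) = (u + 2)(u - 2) / 5
  L_1(u) = (u + 3)(u - 2) / -4
  L_2(u) = (u + 3)(u + 2) / 20
Then p(u) = 135/2·L_0(u) + 35·L_1(u) + 25·L_2(u).
Expanding and collecting terms gives p(u) = 6u^2 - (5/2)u + 6.
Evaluating at u = -1: p(-1) = 29/2.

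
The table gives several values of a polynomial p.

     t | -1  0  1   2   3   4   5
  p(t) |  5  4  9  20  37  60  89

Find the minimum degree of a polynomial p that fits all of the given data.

Forward differences of the values at t = -1, 0, 1, 2, 3, 4, 5:
  p  : 5  4  9  20  37  60  89
  Δ  : -1  5  11  17  23  29
  Δ^2: 6  6  6  6  6
  Δ^3: 0  0  0  0
  Δ^4: 0  0  0
  Δ^5: 0  0
  Δ^6: 0
The second differences are constant (6) and nonzero, while all higher differences vanish, so the minimal degree is 2.

2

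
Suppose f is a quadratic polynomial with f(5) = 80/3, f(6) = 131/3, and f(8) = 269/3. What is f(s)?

f(s) = 2s^2 - 5s + 5/3

Write f(s) = as^2 + bs + c. Substituting each data point gives a linear system:
  25a + 5b + c = 80/3
  36a + 6b + c = 131/3
  64a + 8b + c = 269/3
Solving the system yields a = 2, b = -5, c = 5/3.
So f(s) = 2s² - 5s + 5/3.
Check: f(5) = 80/3. ✓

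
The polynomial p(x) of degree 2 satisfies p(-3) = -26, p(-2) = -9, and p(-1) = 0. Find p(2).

-21

Using the Lagrange interpolation formula with nodes -3, -2, -1:
  L_0(x) = (x + 2)(x + 1) / 2
  L_1(x) = (x + 3)(x + 1) / -1
  L_2(x) = (x + 3)(x + 2) / 2
Then p(x) = -26·L_0(x) - 9·L_1(x) + 0·L_2(x).
Expanding and collecting terms gives p(x) = -4x^2 - 3x + 1.
Evaluating at x = 2: p(2) = -21.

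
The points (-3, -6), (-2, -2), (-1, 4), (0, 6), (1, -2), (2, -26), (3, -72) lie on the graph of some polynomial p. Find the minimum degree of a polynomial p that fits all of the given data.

Forward differences of the values at n = -3, -2, -1, 0, 1, 2, 3:
  p  : -6  -2  4  6  -2  -26  -72
  Δ  : 4  6  2  -8  -24  -46
  Δ^2: 2  -4  -10  -16  -22
  Δ^3: -6  -6  -6  -6
  Δ^4: 0  0  0
  Δ^5: 0  0
  Δ^6: 0
The third differences are constant (-6) and nonzero, while all higher differences vanish, so the minimal degree is 3.

3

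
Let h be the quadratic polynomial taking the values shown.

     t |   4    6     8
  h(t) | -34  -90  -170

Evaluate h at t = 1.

5

Write h(t) = at^2 + bt + c. Substituting each data point gives a linear system:
  16a + 4b + c = -34
  36a + 6b + c = -90
  64a + 8b + c = -170
Solving the system yields a = -3, b = 2, c = 6.
So h(t) = -3t² + 2t + 6.
Then h(1) = 5.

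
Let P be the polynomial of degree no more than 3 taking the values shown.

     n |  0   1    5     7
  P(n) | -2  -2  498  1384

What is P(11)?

5388

Using the Lagrange interpolation formula with nodes 0, 1, 5, 7:
  L_0(n) = (n - 1)(n - 5)(n - 7) / -35
  L_1(n) = n(n - 5)(n - 7) / 24
  L_2(n) = n(n - 1)(n - 7) / -40
  L_3(n) = n(n - 1)(n - 5) / 84
Then P(n) = -2·L_0(n) - 2·L_1(n) + 498·L_2(n) + 1384·L_3(n).
Expanding and collecting terms gives P(n) = 4n^3 + n^2 - 5n - 2.
Evaluating at n = 11: P(11) = 5388.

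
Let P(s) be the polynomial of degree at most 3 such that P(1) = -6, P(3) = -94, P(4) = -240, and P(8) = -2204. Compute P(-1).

10

Write P(s) = as^3 + bs^2 + cs + d. Substituting each data point gives a linear system:
  a + b + c + d = -6
  27a + 9b + 3c + d = -94
  64a + 16b + 4c + d = -240
  512a + 64b + 8c + d = -2204
Solving the system yields a = -5, b = 6, c = -3, d = -4.
So P(s) = -5s^3 + 6s^2 - 3s - 4.
Then P(-1) = 10.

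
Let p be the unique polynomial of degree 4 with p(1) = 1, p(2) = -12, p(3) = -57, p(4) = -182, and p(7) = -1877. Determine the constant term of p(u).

6

Write p(u) = au^4 + bu^3 + cu^2 + du + e. Substituting each data point gives a linear system:
  a + b + c + d + e = 1
  16a + 8b + 4c + 2d + e = -12
  81a + 27b + 9c + 3d + e = -57
  256a + 64b + 16c + 4d + e = -182
  2401a + 343b + 49c + 7d + e = -1877
Solving the system yields a = -1, b = 2, c = -3, d = -3, e = 6.
So p(u) = -u^4 + 2u^3 - 3u^2 - 3u + 6.
The constant term is 6.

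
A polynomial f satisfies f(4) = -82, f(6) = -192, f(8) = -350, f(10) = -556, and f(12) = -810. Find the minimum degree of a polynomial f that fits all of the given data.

2

Forward differences of the values at t = 4, 6, 8, 10, 12:
  f  : -82  -192  -350  -556  -810
  Δ  : -110  -158  -206  -254
  Δ^2: -48  -48  -48
  Δ^3: 0  0
  Δ^4: 0
The second differences are constant (-48) and nonzero, while all higher differences vanish, so the minimal degree is 2.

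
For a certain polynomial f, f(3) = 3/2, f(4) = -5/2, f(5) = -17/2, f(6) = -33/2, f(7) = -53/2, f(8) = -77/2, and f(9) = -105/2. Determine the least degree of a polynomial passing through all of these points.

2

Forward differences of the values at s = 3, 4, 5, 6, 7, 8, 9:
  f  : 3/2  -5/2  -17/2  -33/2  -53/2  -77/2  -105/2
  Δ  : -4  -6  -8  -10  -12  -14
  Δ^2: -2  -2  -2  -2  -2
  Δ^3: 0  0  0  0
  Δ^4: 0  0  0
  Δ^5: 0  0
  Δ^6: 0
The second differences are constant (-2) and nonzero, while all higher differences vanish, so the minimal degree is 2.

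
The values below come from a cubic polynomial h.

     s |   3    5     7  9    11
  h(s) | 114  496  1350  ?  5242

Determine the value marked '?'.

The 4 known points determine the degree-3 polynomial uniquely.
Write h(s) = as^3 + bs^2 + cs + d. Substituting each data point gives a linear system:
  27a + 9b + 3c + d = 114
  125a + 25b + 5c + d = 496
  343a + 49b + 7c + d = 1350
  1331a + 121b + 11c + d = 5242
Solving the system yields a = 4, b = -1, c = 3, d = 6.
So h(s) = 4s^3 - s^2 + 3s + 6.
Then h(9) = 2868.

2868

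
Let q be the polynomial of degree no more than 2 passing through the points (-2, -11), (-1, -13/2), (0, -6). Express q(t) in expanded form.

Write q(t) = at^2 + bt + c. Substituting each data point gives a linear system:
  4a - 2b + c = -11
  a - b + c = -13/2
  c = -6
Solving the system yields a = -2, b = -3/2, c = -6.
So q(t) = -2t² - (3/2)t - 6.
Check: q(0) = -6. ✓

q(t) = -2t^2 - (3/2)t - 6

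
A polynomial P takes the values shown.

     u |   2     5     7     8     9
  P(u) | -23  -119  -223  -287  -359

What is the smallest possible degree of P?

Divided differences on the nodes 2, 5, 7, 8, 9:
  order 0: -23  -119  -223  -287  -359
  order 1: -32  -52  -64  -72
  order 2: -4  -4  -4
  order 3: 0  0
  order 4: 0
The order-2 divided differences are all -4 (nonzero) and every higher order vanishes, so the data lies on a polynomial of degree exactly 2.

2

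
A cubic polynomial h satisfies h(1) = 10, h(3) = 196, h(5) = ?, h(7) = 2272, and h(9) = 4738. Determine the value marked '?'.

854

On equispaced nodes a degree-3 polynomial has vanishing fourth forward difference, so
  h(1) - 4·h(3) + 6·h(5) - 4·h(7) + h(9) = 0.
Substituting the known values and solving for h(5):
  6·h(5) = 5124
  h(5) = 854.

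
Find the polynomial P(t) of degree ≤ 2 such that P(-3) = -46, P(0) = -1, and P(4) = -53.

Write P(t) = at^2 + bt + c. Substituting each data point gives a linear system:
  9a - 3b + c = -46
  c = -1
  16a + 4b + c = -53
Solving the system yields a = -4, b = 3, c = -1.
So P(t) = -4t^2 + 3t - 1.
Check: P(4) = -53. ✓

P(t) = -4t^2 + 3t - 1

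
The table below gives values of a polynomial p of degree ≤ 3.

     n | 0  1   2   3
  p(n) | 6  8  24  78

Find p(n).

p(n) = 4n^3 - 5n^2 + 3n + 6

Write p(n) = an^3 + bn^2 + cn + d. Substituting each data point gives a linear system:
  d = 6
  a + b + c + d = 8
  8a + 4b + 2c + d = 24
  27a + 9b + 3c + d = 78
Solving the system yields a = 4, b = -5, c = 3, d = 6.
So p(n) = 4n^3 - 5n^2 + 3n + 6.
Check: p(0) = 6. ✓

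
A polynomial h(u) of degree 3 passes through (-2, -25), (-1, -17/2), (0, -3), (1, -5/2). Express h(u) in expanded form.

Write h(u) = au^3 + bu^2 + cu + d. Substituting each data point gives a linear system:
  -8a + 4b - 2c + d = -25
  -a + b - c + d = -17/2
  d = -3
  a + b + c + d = -5/2
Solving the system yields a = 1, b = -5/2, c = 2, d = -3.
So h(u) = u³ - (5/2)u² + 2u - 3.
Check: h(-1) = -17/2. ✓

h(u) = u^3 - (5/2)u^2 + 2u - 3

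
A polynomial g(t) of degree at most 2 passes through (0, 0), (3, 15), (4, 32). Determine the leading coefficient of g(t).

3

Write g(t) = at^2 + bt + c. Substituting each data point gives a linear system:
  c = 0
  9a + 3b + c = 15
  16a + 4b + c = 32
Solving the system yields a = 3, b = -4, c = 0.
So g(t) = 3t^2 - 4t.
The leading coefficient is 3.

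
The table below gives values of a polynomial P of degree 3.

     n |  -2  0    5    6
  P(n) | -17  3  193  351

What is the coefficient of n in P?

-2

Write P(n) = an^3 + bn^2 + cn + d. Substituting each data point gives a linear system:
  -8a + 4b - 2c + d = -17
  d = 3
  125a + 25b + 5c + d = 193
  216a + 36b + 6c + d = 351
Solving the system yields a = 2, b = -2, c = -2, d = 3.
So P(n) = 2n^3 - 2n^2 - 2n + 3.
The coefficient of n is -2.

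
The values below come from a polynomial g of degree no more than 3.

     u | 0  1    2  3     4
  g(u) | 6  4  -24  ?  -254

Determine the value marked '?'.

-102

The 4 known points determine the degree-3 polynomial uniquely.
Write g(u) = au^3 + bu^2 + cu + d. Substituting each data point gives a linear system:
  d = 6
  a + b + c + d = 4
  8a + 4b + 2c + d = -24
  64a + 16b + 4c + d = -254
Solving the system yields a = -4, b = -1, c = 3, d = 6.
So g(u) = -4u^3 - u^2 + 3u + 6.
Then g(3) = -102.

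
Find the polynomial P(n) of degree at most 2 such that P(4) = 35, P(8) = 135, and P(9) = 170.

Write P(n) = an^2 + bn + c. Substituting each data point gives a linear system:
  16a + 4b + c = 35
  64a + 8b + c = 135
  81a + 9b + c = 170
Solving the system yields a = 2, b = 1, c = -1.
So P(n) = 2n^2 + n - 1.
Check: P(8) = 135. ✓

P(n) = 2n^2 + n - 1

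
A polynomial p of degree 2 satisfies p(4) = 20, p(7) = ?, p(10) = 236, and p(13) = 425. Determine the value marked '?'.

101

The 3 known points determine the degree-2 polynomial uniquely.
Write p(n) = an^2 + bn + c. Substituting each data point gives a linear system:
  16a + 4b + c = 20
  100a + 10b + c = 236
  169a + 13b + c = 425
Solving the system yields a = 3, b = -6, c = -4.
So p(n) = 3n² - 6n - 4.
Then p(7) = 101.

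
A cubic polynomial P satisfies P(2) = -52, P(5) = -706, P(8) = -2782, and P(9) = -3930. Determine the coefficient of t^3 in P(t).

-5

Write P(t) = at^3 + bt^2 + ct + d. Substituting each data point gives a linear system:
  8a + 4b + 2c + d = -52
  125a + 25b + 5c + d = -706
  512a + 64b + 8c + d = -2782
  729a + 81b + 9c + d = -3930
Solving the system yields a = -5, b = -4, c = 5, d = -6.
So P(t) = -5t³ - 4t² + 5t - 6.
The leading coefficient is -5.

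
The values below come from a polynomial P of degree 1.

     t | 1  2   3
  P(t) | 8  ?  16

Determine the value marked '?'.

On equispaced nodes a degree-1 polynomial has vanishing second forward difference, so
  P(1) - 2·P(2) + P(3) = 0.
Substituting the known values and solving for P(2):
  -2·P(2) = -24
  P(2) = 12.

12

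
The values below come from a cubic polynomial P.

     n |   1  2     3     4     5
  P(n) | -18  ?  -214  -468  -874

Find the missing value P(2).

-76

On equispaced nodes a degree-3 polynomial has vanishing fourth forward difference, so
  P(1) - 4·P(2) + 6·P(3) - 4·P(4) + P(5) = 0.
Substituting the known values and solving for P(2):
  -4·P(2) = 304
  P(2) = -76.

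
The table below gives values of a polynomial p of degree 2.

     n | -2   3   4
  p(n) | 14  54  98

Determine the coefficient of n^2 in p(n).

Write p(n) = an^2 + bn + c. Substituting each data point gives a linear system:
  4a - 2b + c = 14
  9a + 3b + c = 54
  16a + 4b + c = 98
Solving the system yields a = 6, b = 2, c = -6.
So p(n) = 6n^2 + 2n - 6.
The leading coefficient is 6.

6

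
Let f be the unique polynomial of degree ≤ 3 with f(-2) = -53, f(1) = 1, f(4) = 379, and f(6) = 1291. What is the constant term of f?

Write f(t) = at^3 + bt^2 + ct + d. Substituting each data point gives a linear system:
  -8a + 4b - 2c + d = -53
  a + b + c + d = 1
  64a + 16b + 4c + d = 379
  216a + 36b + 6c + d = 1291
Solving the system yields a = 6, b = 0, c = 0, d = -5.
So f(t) = 6t^3 - 5.
The constant term is -5.

-5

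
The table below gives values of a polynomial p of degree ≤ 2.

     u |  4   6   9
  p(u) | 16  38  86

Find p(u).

p(u) = u^2 + u - 4

Using the Lagrange interpolation formula with nodes 4, 6, 9:
  L_0(u) = (u - 6)(u - 9) / 10
  L_1(u) = (u - 4)(u - 9) / -6
  L_2(u) = (u - 4)(u - 6) / 15
Then p(u) = 16·L_0(u) + 38·L_1(u) + 86·L_2(u).
Expanding and collecting terms gives p(u) = u^2 + u - 4.
Check: p(6) = 38. ✓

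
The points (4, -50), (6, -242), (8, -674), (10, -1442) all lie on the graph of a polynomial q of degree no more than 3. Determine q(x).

q(x) = -2x^3 + 6x^2 - 4x - 2

Using the Lagrange interpolation formula with nodes 4, 6, 8, 10:
  L_0(x) = (x - 6)(x - 8)(x - 10) / -48
  L_1(x) = (x - 4)(x - 8)(x - 10) / 16
  L_2(x) = (x - 4)(x - 6)(x - 10) / -16
  L_3(x) = (x - 4)(x - 6)(x - 8) / 48
Then q(x) = -50·L_0(x) - 242·L_1(x) - 674·L_2(x) - 1442·L_3(x).
Expanding and collecting terms gives q(x) = -2x³ + 6x² - 4x - 2.
Check: q(10) = -1442. ✓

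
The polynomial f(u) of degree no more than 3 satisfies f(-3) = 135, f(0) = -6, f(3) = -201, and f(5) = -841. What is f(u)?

Write f(u) = au^3 + bu^2 + cu + d. Substituting each data point gives a linear system:
  -27a + 9b - 3c + d = 135
  d = -6
  27a + 9b + 3c + d = -201
  125a + 25b + 5c + d = -841
Solving the system yields a = -6, b = -3, c = -2, d = -6.
So f(u) = -6u³ - 3u² - 2u - 6.
Check: f(-3) = 135. ✓

f(u) = -6u^3 - 3u^2 - 2u - 6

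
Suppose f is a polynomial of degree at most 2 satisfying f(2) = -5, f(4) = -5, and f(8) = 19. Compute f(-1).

10

Using the Lagrange interpolation formula with nodes 2, 4, 8:
  L_0(t) = (t - 4)(t - 8) / 12
  L_1(t) = (t - 2)(t - 8) / -8
  L_2(t) = (t - 2)(t - 4) / 24
Then f(t) = -5·L_0(t) - 5·L_1(t) + 19·L_2(t).
Expanding and collecting terms gives f(t) = t^2 - 6t + 3.
Evaluating at t = -1: f(-1) = 10.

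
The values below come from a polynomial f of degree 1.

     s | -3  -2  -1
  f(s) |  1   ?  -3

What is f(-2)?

-1

The 2 known points determine the degree-1 polynomial uniquely.
Write f(s) = as + b. Substituting each data point gives a linear system:
  -3a + b = 1
  -a + b = -3
Solving the system yields a = -2, b = -5.
So f(s) = -2s - 5.
Then f(-2) = -1.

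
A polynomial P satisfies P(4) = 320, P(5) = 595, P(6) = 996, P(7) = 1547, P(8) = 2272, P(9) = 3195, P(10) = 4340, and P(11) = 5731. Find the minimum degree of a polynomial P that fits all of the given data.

Forward differences of the values at s = 4, 5, 6, 7, 8, 9, 10, 11:
  P  : 320  595  996  1547  2272  3195  4340  5731
  Δ  : 275  401  551  725  923  1145  1391
  Δ^2: 126  150  174  198  222  246
  Δ^3: 24  24  24  24  24
  Δ^4: 0  0  0  0
  Δ^5: 0  0  0
  Δ^6: 0  0
  Δ^7: 0
The third differences are constant (24) and nonzero, while all higher differences vanish, so the minimal degree is 3.

3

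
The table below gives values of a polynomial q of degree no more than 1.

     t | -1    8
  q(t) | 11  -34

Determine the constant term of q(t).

6

Write q(t) = at + b. Substituting each data point gives a linear system:
  -a + b = 11
  8a + b = -34
Solving the system yields a = -5, b = 6.
So q(t) = -5t + 6.
The constant term is 6.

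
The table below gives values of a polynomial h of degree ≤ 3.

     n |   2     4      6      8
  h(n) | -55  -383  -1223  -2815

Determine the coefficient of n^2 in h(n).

Write h(n) = an^3 + bn^2 + cn + d. Substituting each data point gives a linear system:
  8a + 4b + 2c + d = -55
  64a + 16b + 4c + d = -383
  216a + 36b + 6c + d = -1223
  512a + 64b + 8c + d = -2815
Solving the system yields a = -5, b = -4, c = 0, d = 1.
So h(n) = -5n^3 - 4n^2 + 1.
The coefficient of n^2 is -4.

-4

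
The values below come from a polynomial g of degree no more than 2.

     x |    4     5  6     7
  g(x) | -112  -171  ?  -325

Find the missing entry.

-242

On equispaced nodes a degree-2 polynomial has vanishing third forward difference, so
  - g(4) + 3·g(5) - 3·g(6) + g(7) = 0.
Substituting the known values and solving for g(6):
  -3·g(6) = 726
  g(6) = -242.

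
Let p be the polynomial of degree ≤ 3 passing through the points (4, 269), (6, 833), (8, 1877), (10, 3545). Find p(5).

Write p(s) = as^3 + bs^2 + cs + d. Substituting each data point gives a linear system:
  64a + 16b + 4c + d = 269
  216a + 36b + 6c + d = 833
  512a + 64b + 8c + d = 1877
  1000a + 100b + 10c + d = 3545
Solving the system yields a = 3, b = 6, c = -6, d = 5.
So p(s) = 3s³ + 6s² - 6s + 5.
Then p(5) = 500.

500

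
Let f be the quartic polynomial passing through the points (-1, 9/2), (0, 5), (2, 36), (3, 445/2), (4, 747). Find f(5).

Write f(x) = ax^4 + bx^3 + cx^2 + dx + e. Substituting each data point gives a linear system:
  a - b + c - d + e = 9/2
  e = 5
  16a + 8b + 4c + 2d + e = 36
  81a + 27b + 9c + 3d + e = 445/2
  256a + 64b + 16c + 4d + e = 747
Solving the system yields a = 3, b = 1, c = -5, d = -5/2, e = 5.
So f(x) = 3x⁴ + x³ - 5x² - (5/2)x + 5.
Then f(5) = 3735/2.

3735/2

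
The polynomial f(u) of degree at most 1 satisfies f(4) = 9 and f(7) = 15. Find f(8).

Write f(u) = au + b. Substituting each data point gives a linear system:
  4a + b = 9
  7a + b = 15
Solving the system yields a = 2, b = 1.
So f(u) = 2u + 1.
Then f(8) = 17.

17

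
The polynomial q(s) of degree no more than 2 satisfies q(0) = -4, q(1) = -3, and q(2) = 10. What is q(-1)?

7

Write q(s) = as^2 + bs + c. Substituting each data point gives a linear system:
  c = -4
  a + b + c = -3
  4a + 2b + c = 10
Solving the system yields a = 6, b = -5, c = -4.
So q(s) = 6s² - 5s - 4.
Then q(-1) = 7.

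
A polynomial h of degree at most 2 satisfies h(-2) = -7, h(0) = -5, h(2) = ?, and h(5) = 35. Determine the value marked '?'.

5

The 3 known points determine the degree-2 polynomial uniquely.
Write h(s) = as^2 + bs + c. Substituting each data point gives a linear system:
  4a - 2b + c = -7
  c = -5
  25a + 5b + c = 35
Solving the system yields a = 1, b = 3, c = -5.
So h(s) = s^2 + 3s - 5.
Then h(2) = 5.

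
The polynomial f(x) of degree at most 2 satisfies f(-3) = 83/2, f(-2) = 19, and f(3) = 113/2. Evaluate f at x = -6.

Using the Lagrange interpolation formula with nodes -3, -2, 3:
  L_0(x) = (x + 2)(x - 3) / 6
  L_1(x) = (x + 3)(x - 3) / -5
  L_2(x) = (x + 3)(x + 2) / 30
Then f(x) = 83/2·L_0(x) + 19·L_1(x) + 113/2·L_2(x).
Expanding and collecting terms gives f(x) = 5x^2 + (5/2)x + 4.
Evaluating at x = -6: f(-6) = 169.

169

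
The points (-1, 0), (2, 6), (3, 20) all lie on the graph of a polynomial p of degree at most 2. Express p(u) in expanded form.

p(u) = 3u^2 - u - 4

Write p(u) = au^2 + bu + c. Substituting each data point gives a linear system:
  a - b + c = 0
  4a + 2b + c = 6
  9a + 3b + c = 20
Solving the system yields a = 3, b = -1, c = -4.
So p(u) = 3u² - u - 4.
Check: p(3) = 20. ✓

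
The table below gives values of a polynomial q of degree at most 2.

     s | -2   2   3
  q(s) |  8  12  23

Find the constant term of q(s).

Write q(s) = as^2 + bs + c. Substituting each data point gives a linear system:
  4a - 2b + c = 8
  4a + 2b + c = 12
  9a + 3b + c = 23
Solving the system yields a = 2, b = 1, c = 2.
So q(s) = 2s² + s + 2.
The constant term is 2.

2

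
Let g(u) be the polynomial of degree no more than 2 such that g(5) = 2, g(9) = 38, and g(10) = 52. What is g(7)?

16

Using the Lagrange interpolation formula with nodes 5, 9, 10:
  L_0(u) = (u - 9)(u - 10) / 20
  L_1(u) = (u - 5)(u - 10) / -4
  L_2(u) = (u - 5)(u - 9) / 5
Then g(u) = 2·L_0(u) + 38·L_1(u) + 52·L_2(u).
Expanding and collecting terms gives g(u) = u² - 5u + 2.
Evaluating at u = 7: g(7) = 16.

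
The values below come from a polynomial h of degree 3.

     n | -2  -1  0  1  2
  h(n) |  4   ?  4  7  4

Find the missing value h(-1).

The 4 known points determine the degree-3 polynomial uniquely.
Write h(n) = an^3 + bn^2 + cn + d. Substituting each data point gives a linear system:
  -8a + 4b - 2c + d = 4
  d = 4
  a + b + c + d = 7
  8a + 4b + 2c + d = 4
Solving the system yields a = -1, b = 0, c = 4, d = 4.
So h(n) = -n³ + 4n + 4.
Then h(-1) = 1.

1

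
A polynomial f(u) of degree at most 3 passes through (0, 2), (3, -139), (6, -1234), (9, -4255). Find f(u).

f(u) = -6u^3 + u^2 + 4u + 2

Using the Lagrange interpolation formula with nodes 0, 3, 6, 9:
  L_0(u) = (u - 3)(u - 6)(u - 9) / -162
  L_1(u) = u(u - 6)(u - 9) / 54
  L_2(u) = u(u - 3)(u - 9) / -54
  L_3(u) = u(u - 3)(u - 6) / 162
Then f(u) = 2·L_0(u) - 139·L_1(u) - 1234·L_2(u) - 4255·L_3(u).
Expanding and collecting terms gives f(u) = -6u³ + u² + 4u + 2.
Check: f(9) = -4255. ✓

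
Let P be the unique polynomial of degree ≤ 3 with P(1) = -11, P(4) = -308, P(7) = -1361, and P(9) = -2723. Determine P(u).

Write P(u) = au^3 + bu^2 + cu + d. Substituting each data point gives a linear system:
  a + b + c + d = -11
  64a + 16b + 4c + d = -308
  343a + 49b + 7c + d = -1361
  729a + 81b + 9c + d = -2723
Solving the system yields a = -3, b = -6, c = -6, d = 4.
So P(u) = -3u^3 - 6u^2 - 6u + 4.
Check: P(9) = -2723. ✓

P(u) = -3u^3 - 6u^2 - 6u + 4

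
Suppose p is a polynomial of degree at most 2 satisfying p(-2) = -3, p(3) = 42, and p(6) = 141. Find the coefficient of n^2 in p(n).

Write p(n) = an^2 + bn + c. Substituting each data point gives a linear system:
  4a - 2b + c = -3
  9a + 3b + c = 42
  36a + 6b + c = 141
Solving the system yields a = 3, b = 6, c = -3.
So p(n) = 3n^2 + 6n - 3.
The leading coefficient is 3.

3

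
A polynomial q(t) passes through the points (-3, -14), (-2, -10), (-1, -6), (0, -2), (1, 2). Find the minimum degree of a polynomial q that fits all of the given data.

1

Forward differences of the values at t = -3, -2, -1, 0, 1:
  q  : -14  -10  -6  -2  2
  Δ  : 4  4  4  4
  Δ^2: 0  0  0
  Δ^3: 0  0
  Δ^4: 0
The first differences are constant (4) and nonzero, while all higher differences vanish, so the minimal degree is 1.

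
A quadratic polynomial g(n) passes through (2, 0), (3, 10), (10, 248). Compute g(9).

196

Using the Lagrange interpolation formula with nodes 2, 3, 10:
  L_0(n) = (n - 3)(n - 10) / 8
  L_1(n) = (n - 2)(n - 10) / -7
  L_2(n) = (n - 2)(n - 3) / 56
Then g(n) = 0·L_0(n) + 10·L_1(n) + 248·L_2(n).
Expanding and collecting terms gives g(n) = 3n^2 - 5n - 2.
Evaluating at n = 9: g(9) = 196.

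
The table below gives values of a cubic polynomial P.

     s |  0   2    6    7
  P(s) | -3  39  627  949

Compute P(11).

3297

Write P(s) = as^3 + bs^2 + cs + d. Substituting each data point gives a linear system:
  d = -3
  8a + 4b + 2c + d = 39
  216a + 36b + 6c + d = 627
  343a + 49b + 7c + d = 949
Solving the system yields a = 2, b = 5, c = 3, d = -3.
So P(s) = 2s^3 + 5s^2 + 3s - 3.
Then P(11) = 3297.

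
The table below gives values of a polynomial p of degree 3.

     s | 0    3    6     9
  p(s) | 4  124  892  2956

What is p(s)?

p(s) = 4s^3 + 4s + 4

Write p(s) = as^3 + bs^2 + cs + d. Substituting each data point gives a linear system:
  d = 4
  27a + 9b + 3c + d = 124
  216a + 36b + 6c + d = 892
  729a + 81b + 9c + d = 2956
Solving the system yields a = 4, b = 0, c = 4, d = 4.
So p(s) = 4s^3 + 4s + 4.
Check: p(0) = 4. ✓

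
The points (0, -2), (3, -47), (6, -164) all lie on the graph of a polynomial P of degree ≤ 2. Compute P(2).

-24

Using the Lagrange interpolation formula with nodes 0, 3, 6:
  L_0(t) = (t - 3)(t - 6) / 18
  L_1(t) = t(t - 6) / -9
  L_2(t) = t(t - 3) / 18
Then P(t) = -2·L_0(t) - 47·L_1(t) - 164·L_2(t).
Expanding and collecting terms gives P(t) = -4t² - 3t - 2.
Evaluating at t = 2: P(2) = -24.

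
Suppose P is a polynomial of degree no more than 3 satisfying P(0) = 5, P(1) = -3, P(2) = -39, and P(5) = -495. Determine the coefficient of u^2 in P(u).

Write P(u) = au^3 + bu^2 + cu + d. Substituting each data point gives a linear system:
  d = 5
  a + b + c + d = -3
  8a + 4b + 2c + d = -39
  125a + 25b + 5c + d = -495
Solving the system yields a = -3, b = -5, c = 0, d = 5.
So P(u) = -3u^3 - 5u^2 + 5.
The coefficient of u^2 is -5.

-5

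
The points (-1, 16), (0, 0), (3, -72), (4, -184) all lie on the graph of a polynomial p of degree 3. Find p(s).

p(s) = -4s^3 + 6s^2 - 6s

Write p(s) = as^3 + bs^2 + cs + d. Substituting each data point gives a linear system:
  -a + b - c + d = 16
  d = 0
  27a + 9b + 3c + d = -72
  64a + 16b + 4c + d = -184
Solving the system yields a = -4, b = 6, c = -6, d = 0.
So p(s) = -4s^3 + 6s^2 - 6s.
Check: p(3) = -72. ✓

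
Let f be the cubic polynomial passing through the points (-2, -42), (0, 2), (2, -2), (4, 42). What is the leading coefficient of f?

Write f(t) = at^3 + bt^2 + ct + d. Substituting each data point gives a linear system:
  -8a + 4b - 2c + d = -42
  d = 2
  8a + 4b + 2c + d = -2
  64a + 16b + 4c + d = 42
Solving the system yields a = 2, b = -6, c = 2, d = 2.
So f(t) = 2t^3 - 6t^2 + 2t + 2.
The leading coefficient is 2.

2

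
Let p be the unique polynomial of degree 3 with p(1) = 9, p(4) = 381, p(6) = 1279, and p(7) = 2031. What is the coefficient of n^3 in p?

6

Write p(n) = an^3 + bn^2 + cn + d. Substituting each data point gives a linear system:
  a + b + c + d = 9
  64a + 16b + 4c + d = 381
  216a + 36b + 6c + d = 1279
  343a + 49b + 7c + d = 2031
Solving the system yields a = 6, b = -1, c = 3, d = 1.
So p(n) = 6n³ - n² + 3n + 1.
The leading coefficient is 6.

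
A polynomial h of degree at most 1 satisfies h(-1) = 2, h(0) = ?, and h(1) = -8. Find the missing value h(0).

The 2 known points determine the degree-1 polynomial uniquely.
Write h(s) = as + b. Substituting each data point gives a linear system:
  -a + b = 2
  a + b = -8
Solving the system yields a = -5, b = -3.
So h(s) = -5s - 3.
Then h(0) = -3.

-3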